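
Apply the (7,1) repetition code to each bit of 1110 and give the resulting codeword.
Repeat each bit 7× and concatenate:
1→1111111  1→1111111  1→1111111  0→0000000
Codeword = 1111111111111111111110000000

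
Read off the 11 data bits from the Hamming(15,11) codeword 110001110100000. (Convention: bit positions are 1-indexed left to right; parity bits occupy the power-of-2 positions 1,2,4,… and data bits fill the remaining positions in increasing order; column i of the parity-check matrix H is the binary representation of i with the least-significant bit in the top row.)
Parity bits occupy power-of-2 positions; data bits are at positions {3,5,6,7,9,10,11,12,13,14,15} (1-indexed).
Extract: c[3]=0 c[5]=0 c[6]=1 c[7]=1 c[9]=0 c[10]=1 c[11]=0 c[12]=0 c[13]=0 c[14]=0 c[15]=0
Data = 00110100000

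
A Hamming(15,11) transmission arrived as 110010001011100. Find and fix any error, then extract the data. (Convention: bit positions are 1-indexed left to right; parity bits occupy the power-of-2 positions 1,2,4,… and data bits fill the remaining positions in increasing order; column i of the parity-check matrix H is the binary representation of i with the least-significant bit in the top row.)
Syndrome s = H · r^T (mod 2), r = 110010001011100:
  s[0] = (101010101010101)·(110010001011100) mod 2 = 1+0+0+0+1+0+0+0+1+0+1+0+1+0+0 mod 2 = 1
  s[1] = (011001100110011)·(110010001011100) mod 2 = 0+1+0+0+0+0+0+0+0+0+1+0+0+0+0 mod 2 = 0
  s[2] = (000111100001111)·(110010001011100) mod 2 = 0+0+0+0+1+0+0+0+0+0+0+1+1+0+0 mod 2 = 1
  s[3] = (000000011111111)·(110010001011100) mod 2 = 0+0+0+0+0+0+0+0+1+0+1+1+1+0+0 mod 2 = 0
Syndrome = 1010
Column 5 of H equals this syndrome → error at bit 5 (1-indexed).
Flip bit 5: 110010001011100 → 110000001011100
Extract data bits at positions {3,5,6,7,9,10,11,12,13,14,15}: 00001011100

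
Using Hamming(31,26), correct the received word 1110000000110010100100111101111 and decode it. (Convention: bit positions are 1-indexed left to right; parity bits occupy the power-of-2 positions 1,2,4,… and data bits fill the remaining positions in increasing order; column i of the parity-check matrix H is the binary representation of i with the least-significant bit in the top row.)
Syndrome s = H · r^T (mod 2), r = 1110000000110010100100111101111:
  s[0] = (1010101010101010101010101010101)·(1110000000110010100100111101111) mod 2 = 1+0+1+0+0+0+0+0+0+0+1+0+0+0+1+0+1+0+0+0+0+0+1+0+1+0+0+0+1+0+1 mod 2 = 1
  s[1] = (0110011001100110011001100110011)·(1110000000110010100100111101111) mod 2 = 0+1+1+0+0+0+0+0+0+0+1+0+0+0+1+0+0+0+0+0+0+0+1+0+0+1+0+0+0+1+1 mod 2 = 0
  s[2] = (0001111000011110000111100001111)·(1110000000110010100100111101111) mod 2 = 0+0+0+0+0+0+0+0+0+0+0+1+0+0+1+0+0+0+0+1+0+0+1+0+0+0+0+1+1+1+1 mod 2 = 0
  s[3] = (0000000111111110000000011111111)·(1110000000110010100100111101111) mod 2 = 0+0+0+0+0+0+0+0+0+0+1+1+0+0+1+0+0+0+0+0+0+0+0+1+1+1+0+1+1+1+1 mod 2 = 0
  s[4] = (0000000000000001111111111111111)·(1110000000110010100100111101111) mod 2 = 0+0+0+0+0+0+0+0+0+0+0+0+0+0+0+0+1+0+0+1+0+0+1+1+1+1+0+1+1+1+1 mod 2 = 0
Syndrome = 10000
Column 1 of H equals this syndrome → error at bit 1 (1-indexed).
Flip bit 1: 1110000000110010100100111101111 → 0110000000110010100100111101111
Extract data bits at positions {3,5,6,7,9,10,11,12,13,14,15,17,18,19,20,21,22,23,24,25,26,27,28,29,30,31}: 10000011001100100111101111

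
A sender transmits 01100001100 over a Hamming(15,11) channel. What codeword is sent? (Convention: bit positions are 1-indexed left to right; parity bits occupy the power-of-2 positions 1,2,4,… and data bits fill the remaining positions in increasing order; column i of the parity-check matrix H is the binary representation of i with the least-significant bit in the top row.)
Codeword c = d · G (mod 2), d = 01100001100:
  c[0] = d·G[:,0] = (01100001100)·(11011010101) mod 2 = 0+1+0+0+0+0+0+0+1+0+0 mod 2 = 0
  c[1] = d·G[:,1] = (01100001100)·(10110110011) mod 2 = 0+0+1+0+0+0+0+0+0+0+0 mod 2 = 1
  c[2] = d·G[:,2] = (01100001100)·(10000000000) mod 2 = 0+0+0+0+0+0+0+0+0+0+0 mod 2 = 0
  c[3] = d·G[:,3] = (01100001100)·(01110001111) mod 2 = 0+1+1+0+0+0+0+1+1+0+0 mod 2 = 0
  c[4] = d·G[:,4] = (01100001100)·(01000000000) mod 2 = 0+1+0+0+0+0+0+0+0+0+0 mod 2 = 1
  c[5] = d·G[:,5] = (01100001100)·(00100000000) mod 2 = 0+0+1+0+0+0+0+0+0+0+0 mod 2 = 1
  c[6] = d·G[:,6] = (01100001100)·(00010000000) mod 2 = 0+0+0+0+0+0+0+0+0+0+0 mod 2 = 0
  c[7] = d·G[:,7] = (01100001100)·(00001111111) mod 2 = 0+0+0+0+0+0+0+1+1+0+0 mod 2 = 0
  c[8] = d·G[:,8] = (01100001100)·(00001000000) mod 2 = 0+0+0+0+0+0+0+0+0+0+0 mod 2 = 0
  c[9] = d·G[:,9] = (01100001100)·(00000100000) mod 2 = 0+0+0+0+0+0+0+0+0+0+0 mod 2 = 0
  c[10] = d·G[:,10] = (01100001100)·(00000010000) mod 2 = 0+0+0+0+0+0+0+0+0+0+0 mod 2 = 0
  c[11] = d·G[:,11] = (01100001100)·(00000001000) mod 2 = 0+0+0+0+0+0+0+1+0+0+0 mod 2 = 1
  c[12] = d·G[:,12] = (01100001100)·(00000000100) mod 2 = 0+0+0+0+0+0+0+0+1+0+0 mod 2 = 1
  c[13] = d·G[:,13] = (01100001100)·(00000000010) mod 2 = 0+0+0+0+0+0+0+0+0+0+0 mod 2 = 0
  c[14] = d·G[:,14] = (01100001100)·(00000000001) mod 2 = 0+0+0+0+0+0+0+0+0+0+0 mod 2 = 0
Codeword = 010011000001100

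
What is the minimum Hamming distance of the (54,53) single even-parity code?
d_min = 2 (flipping one data bit also flips the parity bit, so the two closest codewords differ in exactly 2 positions).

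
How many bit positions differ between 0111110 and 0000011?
XOR = 0111101, count of 1s = 5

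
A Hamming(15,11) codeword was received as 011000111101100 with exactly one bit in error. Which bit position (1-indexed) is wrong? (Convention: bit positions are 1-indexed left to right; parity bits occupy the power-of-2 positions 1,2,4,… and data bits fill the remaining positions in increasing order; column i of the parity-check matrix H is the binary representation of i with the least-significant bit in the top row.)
Syndrome s = H · r^T (mod 2), r = 011000111101100:
  s[0] = (101010101010101)·(011000111101100) mod 2 = 0+0+1+0+0+0+1+0+1+0+0+0+1+0+0 mod 2 = 0
  s[1] = (011001100110011)·(011000111101100) mod 2 = 0+1+1+0+0+0+1+0+0+1+0+0+0+0+0 mod 2 = 0
  s[2] = (000111100001111)·(011000111101100) mod 2 = 0+0+0+0+0+0+1+0+0+0+0+1+1+0+0 mod 2 = 1
  s[3] = (000000011111111)·(011000111101100) mod 2 = 0+0+0+0+0+0+0+1+1+1+0+1+1+0+0 mod 2 = 1
Syndrome = 0011
Column i of H is the binary representation of i, so the syndrome is the binary index of the flipped bit.
Read s = 0011 with s[0] as LSB: 0·2^0 + 0·2^1 + 1·2^2 + 1·2^3 = 12.
Error is at bit position 12.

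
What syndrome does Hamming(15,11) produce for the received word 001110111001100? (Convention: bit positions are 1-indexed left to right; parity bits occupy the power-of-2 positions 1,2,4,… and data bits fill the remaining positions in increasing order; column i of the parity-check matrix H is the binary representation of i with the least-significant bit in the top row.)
Syndrome s = H · r^T (mod 2), r = 001110111001100:
  s[0] = (101010101010101)·(001110111001100) mod 2 = 0+0+1+0+1+0+1+0+1+0+0+0+1+0+0 mod 2 = 1
  s[1] = (011001100110011)·(001110111001100) mod 2 = 0+0+1+0+0+0+1+0+0+0+0+0+0+0+0 mod 2 = 0
  s[2] = (000111100001111)·(001110111001100) mod 2 = 0+0+0+1+1+0+1+0+0+0+0+1+1+0+0 mod 2 = 1
  s[3] = (000000011111111)·(001110111001100) mod 2 = 0+0+0+0+0+0+0+1+1+0+0+1+1+0+0 mod 2 = 0
Syndrome = 1010
Non-zero syndrome: error at position 5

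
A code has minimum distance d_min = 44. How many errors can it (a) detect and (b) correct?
(a) Detection requires d_min ≥ e+1, so e ≤ d_min − 1 = 43.
(b) Correction requires d_min ≥ 2t+1, so t ≤ ⌊(d_min − 1)/2⌋ = ⌊43/2⌋ = 21.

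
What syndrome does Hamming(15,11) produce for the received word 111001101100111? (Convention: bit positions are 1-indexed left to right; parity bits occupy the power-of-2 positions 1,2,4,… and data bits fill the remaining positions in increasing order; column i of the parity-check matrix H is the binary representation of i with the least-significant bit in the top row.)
Syndrome s = H · r^T (mod 2), r = 111001101100111:
  s[0] = (101010101010101)·(111001101100111) mod 2 = 1+0+1+0+0+0+1+0+1+0+0+0+1+0+1 mod 2 = 0
  s[1] = (011001100110011)·(111001101100111) mod 2 = 0+1+1+0+0+1+1+0+0+1+0+0+0+1+1 mod 2 = 1
  s[2] = (000111100001111)·(111001101100111) mod 2 = 0+0+0+0+0+1+1+0+0+0+0+0+1+1+1 mod 2 = 1
  s[3] = (000000011111111)·(111001101100111) mod 2 = 0+0+0+0+0+0+0+0+1+1+0+0+1+1+1 mod 2 = 1
Syndrome = 0111
Non-zero syndrome: error at position 14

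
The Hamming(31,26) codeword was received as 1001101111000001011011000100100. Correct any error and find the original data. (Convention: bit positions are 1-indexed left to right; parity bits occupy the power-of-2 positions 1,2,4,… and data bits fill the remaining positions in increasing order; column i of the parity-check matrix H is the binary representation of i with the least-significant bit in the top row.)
Syndrome s = H · r^T (mod 2), r = 1001101111000001011011000100100:
  s[0] = (1010101010101010101010101010101)·(1001101111000001011011000100100) mod 2 = 1+0+0+0+1+0+1+0+1+0+0+0+0+0+0+0+0+0+1+0+1+0+0+0+0+0+0+0+1+0+0 mod 2 = 1
  s[1] = (0110011001100110011001100110011)·(1001101111000001011011000100100) mod 2 = 0+0+0+0+0+0+1+0+0+1+0+0+0+0+0+0+0+1+1+0+0+1+0+0+0+1+0+0+0+0+0 mod 2 = 0
  s[2] = (0001111000011110000111100001111)·(1001101111000001011011000100100) mod 2 = 0+0+0+1+1+0+1+0+0+0+0+0+0+0+0+0+0+0+0+0+1+1+0+0+0+0+0+0+1+0+0 mod 2 = 0
  s[3] = (0000000111111110000000011111111)·(1001101111000001011011000100100) mod 2 = 0+0+0+0+0+0+0+1+1+1+0+0+0+0+0+0+0+0+0+0+0+0+0+0+0+1+0+0+1+0+0 mod 2 = 1
  s[4] = (0000000000000001111111111111111)·(1001101111000001011011000100100) mod 2 = 0+0+0+0+0+0+0+0+0+0+0+0+0+0+0+1+0+1+1+0+1+1+0+0+0+1+0+0+1+0+0 mod 2 = 1
Syndrome = 10011
Column 25 of H equals this syndrome → error at bit 25 (1-indexed).
Flip bit 25: 1001101111000001011011000100100 → 1001101111000001011011001100100
Extract data bits at positions {3,5,6,7,9,10,11,12,13,14,15,17,18,19,20,21,22,23,24,25,26,27,28,29,30,31}: 01011100000011011001100100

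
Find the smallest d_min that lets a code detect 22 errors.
Detecting e errors requires d_min ≥ e + 1 = 22 + 1 = 23.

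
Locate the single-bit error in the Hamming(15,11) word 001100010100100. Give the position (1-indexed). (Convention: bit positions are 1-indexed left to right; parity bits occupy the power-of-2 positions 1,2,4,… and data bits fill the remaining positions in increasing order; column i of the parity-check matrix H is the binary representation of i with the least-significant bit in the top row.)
Syndrome s = H · r^T (mod 2), r = 001100010100100:
  s[0] = (101010101010101)·(001100010100100) mod 2 = 0+0+1+0+0+0+0+0+0+0+0+0+1+0+0 mod 2 = 0
  s[1] = (011001100110011)·(001100010100100) mod 2 = 0+0+1+0+0+0+0+0+0+1+0+0+0+0+0 mod 2 = 0
  s[2] = (000111100001111)·(001100010100100) mod 2 = 0+0+0+1+0+0+0+0+0+0+0+0+1+0+0 mod 2 = 0
  s[3] = (000000011111111)·(001100010100100) mod 2 = 0+0+0+0+0+0+0+1+0+1+0+0+1+0+0 mod 2 = 1
Syndrome = 0001
Column i of H is the binary representation of i, so the syndrome is the binary index of the flipped bit.
Read s = 0001 with s[0] as LSB: 0·2^0 + 0·2^1 + 0·2^2 + 1·2^3 = 8.
Error is at bit position 8.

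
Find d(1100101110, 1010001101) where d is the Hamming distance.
XOR = 0110100011, count of 1s = 5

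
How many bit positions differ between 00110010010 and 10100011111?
XOR = 10010001101, count of 1s = 5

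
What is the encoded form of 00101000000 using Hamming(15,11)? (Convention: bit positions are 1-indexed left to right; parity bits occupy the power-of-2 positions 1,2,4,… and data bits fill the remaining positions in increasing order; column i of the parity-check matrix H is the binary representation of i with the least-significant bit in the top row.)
Codeword c = d · G (mod 2), d = 00101000000:
  c[0] = d·G[:,0] = (00101000000)·(11011010101) mod 2 = 0+0+0+0+1+0+0+0+0+0+0 mod 2 = 1
  c[1] = d·G[:,1] = (00101000000)·(10110110011) mod 2 = 0+0+1+0+0+0+0+0+0+0+0 mod 2 = 1
  c[2] = d·G[:,2] = (00101000000)·(10000000000) mod 2 = 0+0+0+0+0+0+0+0+0+0+0 mod 2 = 0
  c[3] = d·G[:,3] = (00101000000)·(01110001111) mod 2 = 0+0+1+0+0+0+0+0+0+0+0 mod 2 = 1
  c[4] = d·G[:,4] = (00101000000)·(01000000000) mod 2 = 0+0+0+0+0+0+0+0+0+0+0 mod 2 = 0
  c[5] = d·G[:,5] = (00101000000)·(00100000000) mod 2 = 0+0+1+0+0+0+0+0+0+0+0 mod 2 = 1
  c[6] = d·G[:,6] = (00101000000)·(00010000000) mod 2 = 0+0+0+0+0+0+0+0+0+0+0 mod 2 = 0
  c[7] = d·G[:,7] = (00101000000)·(00001111111) mod 2 = 0+0+0+0+1+0+0+0+0+0+0 mod 2 = 1
  c[8] = d·G[:,8] = (00101000000)·(00001000000) mod 2 = 0+0+0+0+1+0+0+0+0+0+0 mod 2 = 1
  c[9] = d·G[:,9] = (00101000000)·(00000100000) mod 2 = 0+0+0+0+0+0+0+0+0+0+0 mod 2 = 0
  c[10] = d·G[:,10] = (00101000000)·(00000010000) mod 2 = 0+0+0+0+0+0+0+0+0+0+0 mod 2 = 0
  c[11] = d·G[:,11] = (00101000000)·(00000001000) mod 2 = 0+0+0+0+0+0+0+0+0+0+0 mod 2 = 0
  c[12] = d·G[:,12] = (00101000000)·(00000000100) mod 2 = 0+0+0+0+0+0+0+0+0+0+0 mod 2 = 0
  c[13] = d·G[:,13] = (00101000000)·(00000000010) mod 2 = 0+0+0+0+0+0+0+0+0+0+0 mod 2 = 0
  c[14] = d·G[:,14] = (00101000000)·(00000000001) mod 2 = 0+0+0+0+0+0+0+0+0+0+0 mod 2 = 0
Codeword = 110101011000000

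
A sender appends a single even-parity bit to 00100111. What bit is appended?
Sum of data bits: 0+0+1+0+0+1+1+1 = 4.
4 mod 2 = 0, so parity bit = 0.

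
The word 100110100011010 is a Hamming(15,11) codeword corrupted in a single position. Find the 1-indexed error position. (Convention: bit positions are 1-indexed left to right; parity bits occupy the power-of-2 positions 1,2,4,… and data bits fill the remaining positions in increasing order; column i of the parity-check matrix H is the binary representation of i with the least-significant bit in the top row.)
Syndrome s = H · r^T (mod 2), r = 100110100011010:
  s[0] = (101010101010101)·(100110100011010) mod 2 = 1+0+0+0+1+0+1+0+0+0+1+0+0+0+0 mod 2 = 0
  s[1] = (011001100110011)·(100110100011010) mod 2 = 0+0+0+0+0+0+1+0+0+0+1+0+0+1+0 mod 2 = 1
  s[2] = (000111100001111)·(100110100011010) mod 2 = 0+0+0+1+1+0+1+0+0+0+0+1+0+1+0 mod 2 = 1
  s[3] = (000000011111111)·(100110100011010) mod 2 = 0+0+0+0+0+0+0+0+0+0+1+1+0+1+0 mod 2 = 1
Syndrome = 0111
Column i of H is the binary representation of i, so the syndrome is the binary index of the flipped bit.
Read s = 0111 with s[0] as LSB: 0·2^0 + 1·2^1 + 1·2^2 + 1·2^3 = 14.
Error is at bit position 14.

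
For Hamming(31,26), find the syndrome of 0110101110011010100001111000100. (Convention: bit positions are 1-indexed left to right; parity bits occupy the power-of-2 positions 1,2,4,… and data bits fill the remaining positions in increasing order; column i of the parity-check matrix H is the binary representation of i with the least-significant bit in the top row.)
Syndrome s = H · r^T (mod 2), r = 0110101110011010100001111000100:
  s[0] = (1010101010101010101010101010101)·(0110101110011010100001111000100) mod 2 = 0+0+1+0+1+0+1+0+1+0+0+0+1+0+1+0+1+0+0+0+0+0+1+0+1+0+0+0+1+0+0 mod 2 = 0
  s[1] = (0110011001100110011001100110011)·(0110101110011010100001111000100) mod 2 = 0+1+1+0+0+0+1+0+0+0+0+0+0+0+1+0+0+0+0+0+0+1+1+0+0+0+0+0+0+0+0 mod 2 = 0
  s[2] = (0001111000011110000111100001111)·(0110101110011010100001111000100) mod 2 = 0+0+0+0+1+0+1+0+0+0+0+1+1+0+1+0+0+0+0+0+0+1+1+0+0+0+0+0+1+0+0 mod 2 = 0
  s[3] = (0000000111111110000000011111111)·(0110101110011010100001111000100) mod 2 = 0+0+0+0+0+0+0+1+1+0+0+1+1+0+1+0+0+0+0+0+0+0+0+1+1+0+0+0+1+0+0 mod 2 = 0
  s[4] = (0000000000000001111111111111111)·(0110101110011010100001111000100) mod 2 = 0+0+0+0+0+0+0+0+0+0+0+0+0+0+0+0+1+0+0+0+0+1+1+1+1+0+0+0+1+0+0 mod 2 = 0
Syndrome = 00000
s = 0: no error detected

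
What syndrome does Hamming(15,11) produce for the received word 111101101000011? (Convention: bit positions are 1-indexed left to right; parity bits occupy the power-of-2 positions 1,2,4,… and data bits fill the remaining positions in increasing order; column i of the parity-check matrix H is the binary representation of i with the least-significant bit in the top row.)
Syndrome s = H · r^T (mod 2), r = 111101101000011:
  s[0] = (101010101010101)·(111101101000011) mod 2 = 1+0+1+0+0+0+1+0+1+0+0+0+0+0+1 mod 2 = 1
  s[1] = (011001100110011)·(111101101000011) mod 2 = 0+1+1+0+0+1+1+0+0+0+0+0+0+1+1 mod 2 = 0
  s[2] = (000111100001111)·(111101101000011) mod 2 = 0+0+0+1+0+1+1+0+0+0+0+0+0+1+1 mod 2 = 1
  s[3] = (000000011111111)·(111101101000011) mod 2 = 0+0+0+0+0+0+0+0+1+0+0+0+0+1+1 mod 2 = 1
Syndrome = 1011
Non-zero syndrome: error at position 13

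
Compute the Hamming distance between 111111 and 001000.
XOR = 110111, count of 1s = 5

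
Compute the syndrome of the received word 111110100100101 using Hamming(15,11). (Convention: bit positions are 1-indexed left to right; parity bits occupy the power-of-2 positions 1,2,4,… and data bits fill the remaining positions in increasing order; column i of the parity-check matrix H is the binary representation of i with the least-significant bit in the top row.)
Syndrome s = H · r^T (mod 2), r = 111110100100101:
  s[0] = (101010101010101)·(111110100100101) mod 2 = 1+0+1+0+1+0+1+0+0+0+0+0+1+0+1 mod 2 = 0
  s[1] = (011001100110011)·(111110100100101) mod 2 = 0+1+1+0+0+0+1+0+0+1+0+0+0+0+1 mod 2 = 1
  s[2] = (000111100001111)·(111110100100101) mod 2 = 0+0+0+1+1+0+1+0+0+0+0+0+1+0+1 mod 2 = 1
  s[3] = (000000011111111)·(111110100100101) mod 2 = 0+0+0+0+0+0+0+0+0+1+0+0+1+0+1 mod 2 = 1
Syndrome = 0111
Non-zero syndrome: error at position 14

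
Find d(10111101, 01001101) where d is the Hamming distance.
XOR = 11110000, count of 1s = 4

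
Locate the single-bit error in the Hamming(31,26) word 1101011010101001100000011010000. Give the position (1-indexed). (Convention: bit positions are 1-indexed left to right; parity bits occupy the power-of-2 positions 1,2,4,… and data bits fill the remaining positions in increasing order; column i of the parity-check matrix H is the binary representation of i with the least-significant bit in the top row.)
Syndrome s = H · r^T (mod 2), r = 1101011010101001100000011010000:
  s[0] = (1010101010101010101010101010101)·(1101011010101001100000011010000) mod 2 = 1+0+0+0+0+0+1+0+1+0+1+0+1+0+0+0+1+0+0+0+0+0+0+0+1+0+1+0+0+0+0 mod 2 = 0
  s[1] = (0110011001100110011001100110011)·(1101011010101001100000011010000) mod 2 = 0+1+0+0+0+1+1+0+0+0+1+0+0+0+0+0+0+0+0+0+0+0+0+0+0+0+1+0+0+0+0 mod 2 = 1
  s[2] = (0001111000011110000111100001111)·(1101011010101001100000011010000) mod 2 = 0+0+0+1+0+1+1+0+0+0+0+0+1+0+0+0+0+0+0+0+0+0+0+0+0+0+0+0+0+0+0 mod 2 = 0
  s[3] = (0000000111111110000000011111111)·(1101011010101001100000011010000) mod 2 = 0+0+0+0+0+0+0+0+1+0+1+0+1+0+0+0+0+0+0+0+0+0+0+1+1+0+1+0+0+0+0 mod 2 = 0
  s[4] = (0000000000000001111111111111111)·(1101011010101001100000011010000) mod 2 = 0+0+0+0+0+0+0+0+0+0+0+0+0+0+0+1+1+0+0+0+0+0+0+1+1+0+1+0+0+0+0 mod 2 = 1
Syndrome = 01001
Column i of H is the binary representation of i, so the syndrome is the binary index of the flipped bit.
Read s = 01001 with s[0] as LSB: 0·2^0 + 1·2^1 + 0·2^2 + 0·2^3 + 1·2^4 = 18.
Error is at bit position 18.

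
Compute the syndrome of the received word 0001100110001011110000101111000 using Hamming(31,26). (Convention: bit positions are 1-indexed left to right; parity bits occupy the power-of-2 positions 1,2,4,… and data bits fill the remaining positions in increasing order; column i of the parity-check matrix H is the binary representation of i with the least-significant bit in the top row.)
Syndrome s = H · r^T (mod 2), r = 0001100110001011110000101111000:
  s[0] = (1010101010101010101010101010101)·(0001100110001011110000101111000) mod 2 = 0+0+0+0+1+0+0+0+1+0+0+0+1+0+1+0+1+0+0+0+0+0+1+0+1+0+1+0+0+0+0 mod 2 = 0
  s[1] = (0110011001100110011001100110011)·(0001100110001011110000101111000) mod 2 = 0+0+0+0+0+0+0+0+0+0+0+0+0+0+1+0+0+1+0+0+0+0+1+0+0+1+1+0+0+0+0 mod 2 = 1
  s[2] = (0001111000011110000111100001111)·(0001100110001011110000101111000) mod 2 = 0+0+0+1+1+0+0+0+0+0+0+0+1+0+1+0+0+0+0+0+0+0+1+0+0+0+0+1+0+0+0 mod 2 = 0
  s[3] = (0000000111111110000000011111111)·(0001100110001011110000101111000) mod 2 = 0+0+0+0+0+0+0+1+1+0+0+0+1+0+1+0+0+0+0+0+0+0+0+0+1+1+1+1+0+0+0 mod 2 = 0
  s[4] = (0000000000000001111111111111111)·(0001100110001011110000101111000) mod 2 = 0+0+0+0+0+0+0+0+0+0+0+0+0+0+0+1+1+1+0+0+0+0+1+0+1+1+1+1+0+0+0 mod 2 = 0
Syndrome = 01000
Non-zero syndrome: error at position 2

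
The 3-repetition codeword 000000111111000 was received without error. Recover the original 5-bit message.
Split into 3-bit blocks: 000 000 111 111 000
Data = 00110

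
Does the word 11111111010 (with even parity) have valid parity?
Sum of all bits: 1+1+1+1+1+1+1+1+0+1+0 = 9; 9 mod 2 = 1. Result is 1 → parity error detected.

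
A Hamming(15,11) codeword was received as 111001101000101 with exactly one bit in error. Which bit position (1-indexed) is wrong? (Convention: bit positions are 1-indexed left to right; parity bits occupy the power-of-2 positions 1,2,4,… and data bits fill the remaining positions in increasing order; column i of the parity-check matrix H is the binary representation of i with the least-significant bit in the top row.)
Syndrome s = H · r^T (mod 2), r = 111001101000101:
  s[0] = (101010101010101)·(111001101000101) mod 2 = 1+0+1+0+0+0+1+0+1+0+0+0+1+0+1 mod 2 = 0
  s[1] = (011001100110011)·(111001101000101) mod 2 = 0+1+1+0+0+1+1+0+0+0+0+0+0+0+1 mod 2 = 1
  s[2] = (000111100001111)·(111001101000101) mod 2 = 0+0+0+0+0+1+1+0+0+0+0+0+1+0+1 mod 2 = 0
  s[3] = (000000011111111)·(111001101000101) mod 2 = 0+0+0+0+0+0+0+0+1+0+0+0+1+0+1 mod 2 = 1
Syndrome = 0101
Column i of H is the binary representation of i, so the syndrome is the binary index of the flipped bit.
Read s = 0101 with s[0] as LSB: 0·2^0 + 1·2^1 + 0·2^2 + 1·2^3 = 10.
Error is at bit position 10.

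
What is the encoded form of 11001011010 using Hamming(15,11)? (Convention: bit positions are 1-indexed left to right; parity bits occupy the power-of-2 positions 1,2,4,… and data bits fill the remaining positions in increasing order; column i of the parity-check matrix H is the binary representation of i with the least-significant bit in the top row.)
Codeword c = d · G (mod 2), d = 11001011010:
  c[0] = d·G[:,0] = (11001011010)·(11011010101) mod 2 = 1+1+0+0+1+0+1+0+0+0+0 mod 2 = 0
  c[1] = d·G[:,1] = (11001011010)·(10110110011) mod 2 = 1+0+0+0+0+0+1+0+0+1+0 mod 2 = 1
  c[2] = d·G[:,2] = (11001011010)·(10000000000) mod 2 = 1+0+0+0+0+0+0+0+0+0+0 mod 2 = 1
  c[3] = d·G[:,3] = (11001011010)·(01110001111) mod 2 = 0+1+0+0+0+0+0+1+0+1+0 mod 2 = 1
  c[4] = d·G[:,4] = (11001011010)·(01000000000) mod 2 = 0+1+0+0+0+0+0+0+0+0+0 mod 2 = 1
  c[5] = d·G[:,5] = (11001011010)·(00100000000) mod 2 = 0+0+0+0+0+0+0+0+0+0+0 mod 2 = 0
  c[6] = d·G[:,6] = (11001011010)·(00010000000) mod 2 = 0+0+0+0+0+0+0+0+0+0+0 mod 2 = 0
  c[7] = d·G[:,7] = (11001011010)·(00001111111) mod 2 = 0+0+0+0+1+0+1+1+0+1+0 mod 2 = 0
  c[8] = d·G[:,8] = (11001011010)·(00001000000) mod 2 = 0+0+0+0+1+0+0+0+0+0+0 mod 2 = 1
  c[9] = d·G[:,9] = (11001011010)·(00000100000) mod 2 = 0+0+0+0+0+0+0+0+0+0+0 mod 2 = 0
  c[10] = d·G[:,10] = (11001011010)·(00000010000) mod 2 = 0+0+0+0+0+0+1+0+0+0+0 mod 2 = 1
  c[11] = d·G[:,11] = (11001011010)·(00000001000) mod 2 = 0+0+0+0+0+0+0+1+0+0+0 mod 2 = 1
  c[12] = d·G[:,12] = (11001011010)·(00000000100) mod 2 = 0+0+0+0+0+0+0+0+0+0+0 mod 2 = 0
  c[13] = d·G[:,13] = (11001011010)·(00000000010) mod 2 = 0+0+0+0+0+0+0+0+0+1+0 mod 2 = 1
  c[14] = d·G[:,14] = (11001011010)·(00000000001) mod 2 = 0+0+0+0+0+0+0+0+0+0+0 mod 2 = 0
Codeword = 011110001011010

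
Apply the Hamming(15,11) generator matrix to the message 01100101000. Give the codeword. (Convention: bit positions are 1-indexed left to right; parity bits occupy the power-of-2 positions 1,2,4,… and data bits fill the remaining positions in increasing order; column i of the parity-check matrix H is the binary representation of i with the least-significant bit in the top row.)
Codeword c = d · G (mod 2), d = 01100101000:
  c[0] = d·G[:,0] = (01100101000)·(11011010101) mod 2 = 0+1+0+0+0+0+0+0+0+0+0 mod 2 = 1
  c[1] = d·G[:,1] = (01100101000)·(10110110011) mod 2 = 0+0+1+0+0+1+0+0+0+0+0 mod 2 = 0
  c[2] = d·G[:,2] = (01100101000)·(10000000000) mod 2 = 0+0+0+0+0+0+0+0+0+0+0 mod 2 = 0
  c[3] = d·G[:,3] = (01100101000)·(01110001111) mod 2 = 0+1+1+0+0+0+0+1+0+0+0 mod 2 = 1
  c[4] = d·G[:,4] = (01100101000)·(01000000000) mod 2 = 0+1+0+0+0+0+0+0+0+0+0 mod 2 = 1
  c[5] = d·G[:,5] = (01100101000)·(00100000000) mod 2 = 0+0+1+0+0+0+0+0+0+0+0 mod 2 = 1
  c[6] = d·G[:,6] = (01100101000)·(00010000000) mod 2 = 0+0+0+0+0+0+0+0+0+0+0 mod 2 = 0
  c[7] = d·G[:,7] = (01100101000)·(00001111111) mod 2 = 0+0+0+0+0+1+0+1+0+0+0 mod 2 = 0
  c[8] = d·G[:,8] = (01100101000)·(00001000000) mod 2 = 0+0+0+0+0+0+0+0+0+0+0 mod 2 = 0
  c[9] = d·G[:,9] = (01100101000)·(00000100000) mod 2 = 0+0+0+0+0+1+0+0+0+0+0 mod 2 = 1
  c[10] = d·G[:,10] = (01100101000)·(00000010000) mod 2 = 0+0+0+0+0+0+0+0+0+0+0 mod 2 = 0
  c[11] = d·G[:,11] = (01100101000)·(00000001000) mod 2 = 0+0+0+0+0+0+0+1+0+0+0 mod 2 = 1
  c[12] = d·G[:,12] = (01100101000)·(00000000100) mod 2 = 0+0+0+0+0+0+0+0+0+0+0 mod 2 = 0
  c[13] = d·G[:,13] = (01100101000)·(00000000010) mod 2 = 0+0+0+0+0+0+0+0+0+0+0 mod 2 = 0
  c[14] = d·G[:,14] = (01100101000)·(00000000001) mod 2 = 0+0+0+0+0+0+0+0+0+0+0 mod 2 = 0
Codeword = 100111000101000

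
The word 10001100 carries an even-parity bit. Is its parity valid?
Sum of all bits: 1+0+0+0+1+1+0+0 = 3; 3 mod 2 = 1. Result is 1 → parity error detected.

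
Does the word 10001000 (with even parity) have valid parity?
Sum of all bits: 1+0+0+0+1+0+0+0 = 2; 2 mod 2 = 0. Result is 0 → valid parity.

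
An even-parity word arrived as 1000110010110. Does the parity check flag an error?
Sum of received bits: 1+0+0+0+1+1+0+0+1+0+1+1+0 = 6; 6 mod 2 = 0. Result is 0 → no error detected.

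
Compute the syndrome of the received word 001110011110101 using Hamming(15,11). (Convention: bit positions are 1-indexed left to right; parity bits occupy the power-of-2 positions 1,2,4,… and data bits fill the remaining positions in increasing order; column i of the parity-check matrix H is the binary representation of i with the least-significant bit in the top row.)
Syndrome s = H · r^T (mod 2), r = 001110011110101:
  s[0] = (101010101010101)·(001110011110101) mod 2 = 0+0+1+0+1+0+0+0+1+0+1+0+1+0+1 mod 2 = 0
  s[1] = (011001100110011)·(001110011110101) mod 2 = 0+0+1+0+0+0+0+0+0+1+1+0+0+0+1 mod 2 = 0
  s[2] = (000111100001111)·(001110011110101) mod 2 = 0+0+0+1+1+0+0+0+0+0+0+0+1+0+1 mod 2 = 0
  s[3] = (000000011111111)·(001110011110101) mod 2 = 0+0+0+0+0+0+0+1+1+1+1+0+1+0+1 mod 2 = 0
Syndrome = 0000
s = 0: no error detected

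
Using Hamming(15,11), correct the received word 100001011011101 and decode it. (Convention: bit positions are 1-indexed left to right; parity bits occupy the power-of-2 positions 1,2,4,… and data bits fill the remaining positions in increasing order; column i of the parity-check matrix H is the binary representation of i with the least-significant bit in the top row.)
Syndrome s = H · r^T (mod 2), r = 100001011011101:
  s[0] = (101010101010101)·(100001011011101) mod 2 = 1+0+0+0+0+0+0+0+1+0+1+0+1+0+1 mod 2 = 1
  s[1] = (011001100110011)·(100001011011101) mod 2 = 0+0+0+0+0+1+0+0+0+0+1+0+0+0+1 mod 2 = 1
  s[2] = (000111100001111)·(100001011011101) mod 2 = 0+0+0+0+0+1+0+0+0+0+0+1+1+0+1 mod 2 = 0
  s[3] = (000000011111111)·(100001011011101) mod 2 = 0+0+0+0+0+0+0+1+1+0+1+1+1+0+1 mod 2 = 0
Syndrome = 1100
Column 3 of H equals this syndrome → error at bit 3 (1-indexed).
Flip bit 3: 100001011011101 → 101001011011101
Extract data bits at positions {3,5,6,7,9,10,11,12,13,14,15}: 10101011101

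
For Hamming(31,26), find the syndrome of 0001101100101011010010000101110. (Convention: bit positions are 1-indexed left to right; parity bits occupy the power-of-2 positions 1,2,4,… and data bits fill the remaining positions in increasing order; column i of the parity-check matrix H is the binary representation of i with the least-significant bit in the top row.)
Syndrome s = H · r^T (mod 2), r = 0001101100101011010010000101110:
  s[0] = (1010101010101010101010101010101)·(0001101100101011010010000101110) mod 2 = 0+0+0+0+1+0+1+0+0+0+1+0+1+0+1+0+0+0+0+0+1+0+0+0+0+0+0+0+1+0+0 mod 2 = 1
  s[1] = (0110011001100110011001100110011)·(0001101100101011010010000101110) mod 2 = 0+0+0+0+0+0+1+0+0+0+1+0+0+0+1+0+0+1+0+0+0+0+0+0+0+1+0+0+0+1+0 mod 2 = 0
  s[2] = (0001111000011110000111100001111)·(0001101100101011010010000101110) mod 2 = 0+0+0+1+1+0+1+0+0+0+0+0+1+0+1+0+0+0+0+0+1+0+0+0+0+0+0+1+1+1+0 mod 2 = 1
  s[3] = (0000000111111110000000011111111)·(0001101100101011010010000101110) mod 2 = 0+0+0+0+0+0+0+1+0+0+1+0+1+0+1+0+0+0+0+0+0+0+0+0+0+1+0+1+1+1+0 mod 2 = 0
  s[4] = (0000000000000001111111111111111)·(0001101100101011010010000101110) mod 2 = 0+0+0+0+0+0+0+0+0+0+0+0+0+0+0+1+0+1+0+0+1+0+0+0+0+1+0+1+1+1+0 mod 2 = 1
Syndrome = 10101
Non-zero syndrome: error at position 21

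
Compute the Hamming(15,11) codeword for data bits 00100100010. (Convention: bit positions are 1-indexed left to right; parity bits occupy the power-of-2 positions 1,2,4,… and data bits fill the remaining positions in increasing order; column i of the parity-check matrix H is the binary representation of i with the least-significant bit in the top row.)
Codeword c = d · G (mod 2), d = 00100100010:
  c[0] = d·G[:,0] = (00100100010)·(11011010101) mod 2 = 0+0+0+0+0+0+0+0+0+0+0 mod 2 = 0
  c[1] = d·G[:,1] = (00100100010)·(10110110011) mod 2 = 0+0+1+0+0+1+0+0+0+1+0 mod 2 = 1
  c[2] = d·G[:,2] = (00100100010)·(10000000000) mod 2 = 0+0+0+0+0+0+0+0+0+0+0 mod 2 = 0
  c[3] = d·G[:,3] = (00100100010)·(01110001111) mod 2 = 0+0+1+0+0+0+0+0+0+1+0 mod 2 = 0
  c[4] = d·G[:,4] = (00100100010)·(01000000000) mod 2 = 0+0+0+0+0+0+0+0+0+0+0 mod 2 = 0
  c[5] = d·G[:,5] = (00100100010)·(00100000000) mod 2 = 0+0+1+0+0+0+0+0+0+0+0 mod 2 = 1
  c[6] = d·G[:,6] = (00100100010)·(00010000000) mod 2 = 0+0+0+0+0+0+0+0+0+0+0 mod 2 = 0
  c[7] = d·G[:,7] = (00100100010)·(00001111111) mod 2 = 0+0+0+0+0+1+0+0+0+1+0 mod 2 = 0
  c[8] = d·G[:,8] = (00100100010)·(00001000000) mod 2 = 0+0+0+0+0+0+0+0+0+0+0 mod 2 = 0
  c[9] = d·G[:,9] = (00100100010)·(00000100000) mod 2 = 0+0+0+0+0+1+0+0+0+0+0 mod 2 = 1
  c[10] = d·G[:,10] = (00100100010)·(00000010000) mod 2 = 0+0+0+0+0+0+0+0+0+0+0 mod 2 = 0
  c[11] = d·G[:,11] = (00100100010)·(00000001000) mod 2 = 0+0+0+0+0+0+0+0+0+0+0 mod 2 = 0
  c[12] = d·G[:,12] = (00100100010)·(00000000100) mod 2 = 0+0+0+0+0+0+0+0+0+0+0 mod 2 = 0
  c[13] = d·G[:,13] = (00100100010)·(00000000010) mod 2 = 0+0+0+0+0+0+0+0+0+1+0 mod 2 = 1
  c[14] = d·G[:,14] = (00100100010)·(00000000001) mod 2 = 0+0+0+0+0+0+0+0+0+0+0 mod 2 = 0
Codeword = 010001000100010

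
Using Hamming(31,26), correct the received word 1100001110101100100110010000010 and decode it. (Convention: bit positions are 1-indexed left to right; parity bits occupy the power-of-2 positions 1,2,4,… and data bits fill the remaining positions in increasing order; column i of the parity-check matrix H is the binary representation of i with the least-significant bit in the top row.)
Syndrome s = H · r^T (mod 2), r = 1100001110101100100110010000010:
  s[0] = (1010101010101010101010101010101)·(1100001110101100100110010000010) mod 2 = 1+0+0+0+0+0+1+0+1+0+1+0+1+0+0+0+1+0+0+0+1+0+0+0+0+0+0+0+0+0+0 mod 2 = 1
  s[1] = (0110011001100110011001100110011)·(1100001110101100100110010000010) mod 2 = 0+1+0+0+0+0+1+0+0+0+1+0+0+1+0+0+0+0+0+0+0+0+0+0+0+0+0+0+0+1+0 mod 2 = 1
  s[2] = (0001111000011110000111100001111)·(1100001110101100100110010000010) mod 2 = 0+0+0+0+0+0+1+0+0+0+0+0+1+1+0+0+0+0+0+1+1+0+0+0+0+0+0+0+0+1+0 mod 2 = 0
  s[3] = (0000000111111110000000011111111)·(1100001110101100100110010000010) mod 2 = 0+0+0+0+0+0+0+1+1+0+1+0+1+1+0+0+0+0+0+0+0+0+0+1+0+0+0+0+0+1+0 mod 2 = 1
  s[4] = (0000000000000001111111111111111)·(1100001110101100100110010000010) mod 2 = 0+0+0+0+0+0+0+0+0+0+0+0+0+0+0+0+1+0+0+1+1+0+0+1+0+0+0+0+0+1+0 mod 2 = 1
Syndrome = 11011
Column 27 of H equals this syndrome → error at bit 27 (1-indexed).
Flip bit 27: 1100001110101100100110010000010 → 1100001110101100100110010010010
Extract data bits at positions {3,5,6,7,9,10,11,12,13,14,15,17,18,19,20,21,22,23,24,25,26,27,28,29,30,31}: 00011010110100110010010010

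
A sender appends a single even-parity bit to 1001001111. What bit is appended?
Sum of data bits: 1+0+0+1+0+0+1+1+1+1 = 6.
6 mod 2 = 0, so parity bit = 0.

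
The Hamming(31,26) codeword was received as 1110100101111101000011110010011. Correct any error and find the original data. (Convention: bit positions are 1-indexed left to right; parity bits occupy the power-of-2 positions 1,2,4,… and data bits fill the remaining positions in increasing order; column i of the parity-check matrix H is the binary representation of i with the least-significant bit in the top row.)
Syndrome s = H · r^T (mod 2), r = 1110100101111101000011110010011:
  s[0] = (1010101010101010101010101010101)·(1110100101111101000011110010011) mod 2 = 1+0+1+0+1+0+0+0+0+0+1+0+1+0+0+0+0+0+0+0+1+0+1+0+0+0+1+0+0+0+1 mod 2 = 1
  s[1] = (0110011001100110011001100110011)·(1110100101111101000011110010011) mod 2 = 0+1+1+0+0+0+0+0+0+1+1+0+0+1+0+0+0+0+0+0+0+1+1+0+0+0+1+0+0+1+1 mod 2 = 0
  s[2] = (0001111000011110000111100001111)·(1110100101111101000011110010011) mod 2 = 0+0+0+0+1+0+0+0+0+0+0+1+1+1+0+0+0+0+0+0+1+1+1+0+0+0+0+0+0+1+1 mod 2 = 1
  s[3] = (0000000111111110000000011111111)·(1110100101111101000011110010011) mod 2 = 0+0+0+0+0+0+0+1+0+1+1+1+1+1+0+0+0+0+0+0+0+0+0+1+0+0+1+0+0+1+1 mod 2 = 0
  s[4] = (0000000000000001111111111111111)·(1110100101111101000011110010011) mod 2 = 0+0+0+0+0+0+0+0+0+0+0+0+0+0+0+1+0+0+0+0+1+1+1+1+0+0+1+0+0+1+1 mod 2 = 0
Syndrome = 10100
Column 5 of H equals this syndrome → error at bit 5 (1-indexed).
Flip bit 5: 1110100101111101000011110010011 → 1110000101111101000011110010011
Extract data bits at positions {3,5,6,7,9,10,11,12,13,14,15,17,18,19,20,21,22,23,24,25,26,27,28,29,30,31}: 10000111110000011110010011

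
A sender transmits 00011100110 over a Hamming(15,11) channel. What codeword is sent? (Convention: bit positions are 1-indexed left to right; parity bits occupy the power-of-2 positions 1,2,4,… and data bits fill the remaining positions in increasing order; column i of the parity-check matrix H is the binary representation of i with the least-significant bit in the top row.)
Codeword c = d · G (mod 2), d = 00011100110:
  c[0] = d·G[:,0] = (00011100110)·(11011010101) mod 2 = 0+0+0+1+1+0+0+0+1+0+0 mod 2 = 1
  c[1] = d·G[:,1] = (00011100110)·(10110110011) mod 2 = 0+0+0+1+0+1+0+0+0+1+0 mod 2 = 1
  c[2] = d·G[:,2] = (00011100110)·(10000000000) mod 2 = 0+0+0+0+0+0+0+0+0+0+0 mod 2 = 0
  c[3] = d·G[:,3] = (00011100110)·(01110001111) mod 2 = 0+0+0+1+0+0+0+0+1+1+0 mod 2 = 1
  c[4] = d·G[:,4] = (00011100110)·(01000000000) mod 2 = 0+0+0+0+0+0+0+0+0+0+0 mod 2 = 0
  c[5] = d·G[:,5] = (00011100110)·(00100000000) mod 2 = 0+0+0+0+0+0+0+0+0+0+0 mod 2 = 0
  c[6] = d·G[:,6] = (00011100110)·(00010000000) mod 2 = 0+0+0+1+0+0+0+0+0+0+0 mod 2 = 1
  c[7] = d·G[:,7] = (00011100110)·(00001111111) mod 2 = 0+0+0+0+1+1+0+0+1+1+0 mod 2 = 0
  c[8] = d·G[:,8] = (00011100110)·(00001000000) mod 2 = 0+0+0+0+1+0+0+0+0+0+0 mod 2 = 1
  c[9] = d·G[:,9] = (00011100110)·(00000100000) mod 2 = 0+0+0+0+0+1+0+0+0+0+0 mod 2 = 1
  c[10] = d·G[:,10] = (00011100110)·(00000010000) mod 2 = 0+0+0+0+0+0+0+0+0+0+0 mod 2 = 0
  c[11] = d·G[:,11] = (00011100110)·(00000001000) mod 2 = 0+0+0+0+0+0+0+0+0+0+0 mod 2 = 0
  c[12] = d·G[:,12] = (00011100110)·(00000000100) mod 2 = 0+0+0+0+0+0+0+0+1+0+0 mod 2 = 1
  c[13] = d·G[:,13] = (00011100110)·(00000000010) mod 2 = 0+0+0+0+0+0+0+0+0+1+0 mod 2 = 1
  c[14] = d·G[:,14] = (00011100110)·(00000000001) mod 2 = 0+0+0+0+0+0+0+0+0+0+0 mod 2 = 0
Codeword = 110100101100110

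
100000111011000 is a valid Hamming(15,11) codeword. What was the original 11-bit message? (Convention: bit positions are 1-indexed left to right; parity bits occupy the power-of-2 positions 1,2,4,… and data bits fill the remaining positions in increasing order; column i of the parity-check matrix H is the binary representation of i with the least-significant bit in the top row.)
Parity bits occupy power-of-2 positions; data bits are at positions {3,5,6,7,9,10,11,12,13,14,15} (1-indexed).
Extract: c[3]=0 c[5]=0 c[6]=0 c[7]=1 c[9]=1 c[10]=0 c[11]=1 c[12]=1 c[13]=0 c[14]=0 c[15]=0
Data = 00011011000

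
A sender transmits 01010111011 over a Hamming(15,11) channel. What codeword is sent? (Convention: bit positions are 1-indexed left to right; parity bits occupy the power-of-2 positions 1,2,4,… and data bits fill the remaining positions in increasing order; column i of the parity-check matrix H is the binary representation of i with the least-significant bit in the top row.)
Codeword c = d · G (mod 2), d = 01010111011:
  c[0] = d·G[:,0] = (01010111011)·(11011010101) mod 2 = 0+1+0+1+0+0+1+0+0+0+1 mod 2 = 0
  c[1] = d·G[:,1] = (01010111011)·(10110110011) mod 2 = 0+0+0+1+0+1+1+0+0+1+1 mod 2 = 1
  c[2] = d·G[:,2] = (01010111011)·(10000000000) mod 2 = 0+0+0+0+0+0+0+0+0+0+0 mod 2 = 0
  c[3] = d·G[:,3] = (01010111011)·(01110001111) mod 2 = 0+1+0+1+0+0+0+1+0+1+1 mod 2 = 1
  c[4] = d·G[:,4] = (01010111011)·(01000000000) mod 2 = 0+1+0+0+0+0+0+0+0+0+0 mod 2 = 1
  c[5] = d·G[:,5] = (01010111011)·(00100000000) mod 2 = 0+0+0+0+0+0+0+0+0+0+0 mod 2 = 0
  c[6] = d·G[:,6] = (01010111011)·(00010000000) mod 2 = 0+0+0+1+0+0+0+0+0+0+0 mod 2 = 1
  c[7] = d·G[:,7] = (01010111011)·(00001111111) mod 2 = 0+0+0+0+0+1+1+1+0+1+1 mod 2 = 1
  c[8] = d·G[:,8] = (01010111011)·(00001000000) mod 2 = 0+0+0+0+0+0+0+0+0+0+0 mod 2 = 0
  c[9] = d·G[:,9] = (01010111011)·(00000100000) mod 2 = 0+0+0+0+0+1+0+0+0+0+0 mod 2 = 1
  c[10] = d·G[:,10] = (01010111011)·(00000010000) mod 2 = 0+0+0+0+0+0+1+0+0+0+0 mod 2 = 1
  c[11] = d·G[:,11] = (01010111011)·(00000001000) mod 2 = 0+0+0+0+0+0+0+1+0+0+0 mod 2 = 1
  c[12] = d·G[:,12] = (01010111011)·(00000000100) mod 2 = 0+0+0+0+0+0+0+0+0+0+0 mod 2 = 0
  c[13] = d·G[:,13] = (01010111011)·(00000000010) mod 2 = 0+0+0+0+0+0+0+0+0+1+0 mod 2 = 1
  c[14] = d·G[:,14] = (01010111011)·(00000000001) mod 2 = 0+0+0+0+0+0+0+0+0+0+1 mod 2 = 1
Codeword = 010110110111011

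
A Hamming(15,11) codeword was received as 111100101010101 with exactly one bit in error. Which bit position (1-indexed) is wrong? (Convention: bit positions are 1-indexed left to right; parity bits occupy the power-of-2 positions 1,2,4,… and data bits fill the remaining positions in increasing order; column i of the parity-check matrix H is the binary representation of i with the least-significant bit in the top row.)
Syndrome s = H · r^T (mod 2), r = 111100101010101:
  s[0] = (101010101010101)·(111100101010101) mod 2 = 1+0+1+0+0+0+1+0+1+0+1+0+1+0+1 mod 2 = 1
  s[1] = (011001100110011)·(111100101010101) mod 2 = 0+1+1+0+0+0+1+0+0+0+1+0+0+0+1 mod 2 = 1
  s[2] = (000111100001111)·(111100101010101) mod 2 = 0+0+0+1+0+0+1+0+0+0+0+0+1+0+1 mod 2 = 0
  s[3] = (000000011111111)·(111100101010101) mod 2 = 0+0+0+0+0+0+0+0+1+0+1+0+1+0+1 mod 2 = 0
Syndrome = 1100
Column i of H is the binary representation of i, so the syndrome is the binary index of the flipped bit.
Read s = 1100 with s[0] as LSB: 1·2^0 + 1·2^1 + 0·2^2 + 0·2^3 = 3.
Error is at bit position 3.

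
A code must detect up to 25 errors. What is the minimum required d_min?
Detecting e errors requires d_min ≥ e + 1 = 25 + 1 = 26.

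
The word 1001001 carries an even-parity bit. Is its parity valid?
Sum of all bits: 1+0+0+1+0+0+1 = 3; 3 mod 2 = 1. Result is 1 → parity error detected.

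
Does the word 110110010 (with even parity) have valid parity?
Sum of all bits: 1+1+0+1+1+0+0+1+0 = 5; 5 mod 2 = 1. Result is 1 → parity error detected.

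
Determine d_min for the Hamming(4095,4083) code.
d_min = 3 (every single-error-correcting Hamming code has d_min = 3).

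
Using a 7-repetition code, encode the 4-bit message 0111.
Repeat each bit 7× and concatenate:
0→0000000  1→1111111  1→1111111  1→1111111
Codeword = 0000000111111111111111111111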